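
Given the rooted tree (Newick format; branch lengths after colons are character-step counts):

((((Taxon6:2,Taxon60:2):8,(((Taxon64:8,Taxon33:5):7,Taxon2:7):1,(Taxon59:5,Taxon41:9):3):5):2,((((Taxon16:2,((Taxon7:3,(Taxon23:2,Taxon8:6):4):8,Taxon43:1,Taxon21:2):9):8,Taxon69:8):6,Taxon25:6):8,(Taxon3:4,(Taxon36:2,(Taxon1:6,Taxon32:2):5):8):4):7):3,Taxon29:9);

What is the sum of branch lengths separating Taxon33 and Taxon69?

The path runs Taxon33 → … → MRCA → … → Taxon69; the MRCA is the node subtending (((Taxon6,Taxon60),(((Taxon64,Taxon33),Taxon2),(Taxon59,Taxon41))),((((Taxon16,((Taxon7,(Taxon23,Taxon8)),Taxon43,Taxon21)),Taxon69),Taxon25),(Taxon3,(Taxon36,(Taxon1,Taxon32))))).
Branch lengths along that path: 5 + 7 + 1 + 5 + 2 + 7 + 8 + 6 + 8 = 49.

49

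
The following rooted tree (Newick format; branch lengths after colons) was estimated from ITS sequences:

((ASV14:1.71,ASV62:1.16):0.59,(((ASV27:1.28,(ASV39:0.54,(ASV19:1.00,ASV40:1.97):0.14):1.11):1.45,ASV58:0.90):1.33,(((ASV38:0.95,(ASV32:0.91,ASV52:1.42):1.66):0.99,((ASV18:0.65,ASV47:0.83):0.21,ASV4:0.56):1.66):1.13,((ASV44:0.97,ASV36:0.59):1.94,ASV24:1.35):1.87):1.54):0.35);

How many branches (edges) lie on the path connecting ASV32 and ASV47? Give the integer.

The MRCA of ASV32 and ASV47 is the node subtending ((ASV38,(ASV32,ASV52)),((ASV18,ASV47),ASV4)).
From ASV32 up to that node: 3 branches. From ASV47 up to the same node: 3 branches. Total: 3 + 3 = 6.

6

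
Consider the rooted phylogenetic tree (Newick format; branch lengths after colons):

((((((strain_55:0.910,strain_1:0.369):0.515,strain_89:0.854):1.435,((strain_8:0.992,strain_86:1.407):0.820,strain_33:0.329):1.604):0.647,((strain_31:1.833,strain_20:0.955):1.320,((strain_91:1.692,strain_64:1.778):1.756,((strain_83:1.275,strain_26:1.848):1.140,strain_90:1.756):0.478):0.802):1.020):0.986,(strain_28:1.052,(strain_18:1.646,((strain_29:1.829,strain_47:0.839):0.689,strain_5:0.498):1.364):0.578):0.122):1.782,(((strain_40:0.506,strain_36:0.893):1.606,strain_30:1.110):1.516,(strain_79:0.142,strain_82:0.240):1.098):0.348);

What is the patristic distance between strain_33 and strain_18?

5.912

The path runs strain_33 → … → MRCA → … → strain_18; the MRCA is the node subtending (((((strain_55,strain_1),strain_89),((strain_8,strain_86),strain_33)),((strain_31,strain_20),((strain_91,strain_64),((strain_83,strain_26),strain_90)))),(strain_28,(strain_18,((strain_29,strain_47),strain_5)))).
Branch lengths along that path: 0.329 + 1.604 + 0.647 + 0.986 + 0.122 + 0.578 + 1.646 = 5.912.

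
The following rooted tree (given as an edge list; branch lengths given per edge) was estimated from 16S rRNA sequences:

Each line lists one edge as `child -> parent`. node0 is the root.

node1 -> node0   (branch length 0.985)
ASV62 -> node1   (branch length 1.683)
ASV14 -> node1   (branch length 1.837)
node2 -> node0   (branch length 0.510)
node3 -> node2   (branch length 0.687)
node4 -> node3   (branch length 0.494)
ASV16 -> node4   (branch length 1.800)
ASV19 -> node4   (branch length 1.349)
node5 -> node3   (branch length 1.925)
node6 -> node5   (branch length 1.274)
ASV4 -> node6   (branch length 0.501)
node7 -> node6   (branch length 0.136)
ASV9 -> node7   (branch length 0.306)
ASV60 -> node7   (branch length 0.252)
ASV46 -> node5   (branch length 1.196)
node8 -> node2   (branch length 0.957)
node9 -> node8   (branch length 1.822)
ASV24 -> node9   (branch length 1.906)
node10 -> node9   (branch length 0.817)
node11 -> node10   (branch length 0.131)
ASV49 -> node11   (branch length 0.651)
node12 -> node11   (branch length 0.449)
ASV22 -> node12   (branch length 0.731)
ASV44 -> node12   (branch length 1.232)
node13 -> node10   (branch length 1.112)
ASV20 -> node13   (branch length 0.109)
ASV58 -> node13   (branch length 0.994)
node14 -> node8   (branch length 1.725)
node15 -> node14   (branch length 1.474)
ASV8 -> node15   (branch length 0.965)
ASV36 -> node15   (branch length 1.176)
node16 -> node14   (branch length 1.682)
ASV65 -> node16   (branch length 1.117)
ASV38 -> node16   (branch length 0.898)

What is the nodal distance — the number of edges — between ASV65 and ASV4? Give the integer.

8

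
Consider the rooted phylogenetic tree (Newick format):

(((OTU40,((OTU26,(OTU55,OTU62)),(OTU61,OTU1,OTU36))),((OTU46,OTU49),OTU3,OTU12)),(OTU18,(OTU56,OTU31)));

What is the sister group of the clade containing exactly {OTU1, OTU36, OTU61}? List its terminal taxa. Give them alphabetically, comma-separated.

OTU26, OTU55, OTU62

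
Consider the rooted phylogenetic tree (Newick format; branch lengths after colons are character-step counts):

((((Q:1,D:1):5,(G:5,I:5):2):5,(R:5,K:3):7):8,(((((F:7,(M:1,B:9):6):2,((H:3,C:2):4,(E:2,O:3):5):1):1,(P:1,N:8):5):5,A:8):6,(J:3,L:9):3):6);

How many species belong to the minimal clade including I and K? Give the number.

The MRCA of I and K is the node subtending (((Q,D),(G,I)),(R,K)).
That clade contains 6 terminal taxa: D, G, I, K, Q, R.

6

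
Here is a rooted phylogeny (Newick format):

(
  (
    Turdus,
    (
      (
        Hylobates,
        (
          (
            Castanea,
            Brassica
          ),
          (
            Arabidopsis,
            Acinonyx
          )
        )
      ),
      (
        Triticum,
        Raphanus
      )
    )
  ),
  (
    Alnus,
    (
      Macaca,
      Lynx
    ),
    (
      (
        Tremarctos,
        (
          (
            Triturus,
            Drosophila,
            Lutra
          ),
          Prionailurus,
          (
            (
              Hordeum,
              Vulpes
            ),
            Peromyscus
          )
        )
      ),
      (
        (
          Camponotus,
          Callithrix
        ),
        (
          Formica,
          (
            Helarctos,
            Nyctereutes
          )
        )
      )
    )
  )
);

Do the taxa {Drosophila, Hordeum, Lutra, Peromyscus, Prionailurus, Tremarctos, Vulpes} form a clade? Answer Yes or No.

The MRCA of the listed taxa subtends (Tremarctos,((Triturus,Drosophila,Lutra),Prionailurus,((Hordeum,Vulpes),Peromyscus))).
That clade also contains Triturus, which is not in the proposed group, so the group is not monophyletic.

No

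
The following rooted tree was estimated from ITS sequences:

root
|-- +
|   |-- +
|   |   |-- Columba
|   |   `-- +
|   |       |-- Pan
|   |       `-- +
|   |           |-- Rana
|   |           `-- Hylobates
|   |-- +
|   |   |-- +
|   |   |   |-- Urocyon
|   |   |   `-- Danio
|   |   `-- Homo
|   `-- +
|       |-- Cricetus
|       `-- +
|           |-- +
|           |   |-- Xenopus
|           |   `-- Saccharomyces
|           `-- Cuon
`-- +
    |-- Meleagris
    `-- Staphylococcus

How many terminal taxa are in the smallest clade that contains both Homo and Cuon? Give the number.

11

The MRCA of Homo and Cuon is the node subtending ((Columba,(Pan,(Rana,Hylobates))),((Urocyon,Danio),Homo),(Cricetus,((Xenopus,Saccharomyces),Cuon))).
That clade contains 11 terminal taxa: Columba, Cricetus, Cuon, Danio, Homo, Hylobates, Pan, Rana, Saccharomyces, Urocyon, Xenopus.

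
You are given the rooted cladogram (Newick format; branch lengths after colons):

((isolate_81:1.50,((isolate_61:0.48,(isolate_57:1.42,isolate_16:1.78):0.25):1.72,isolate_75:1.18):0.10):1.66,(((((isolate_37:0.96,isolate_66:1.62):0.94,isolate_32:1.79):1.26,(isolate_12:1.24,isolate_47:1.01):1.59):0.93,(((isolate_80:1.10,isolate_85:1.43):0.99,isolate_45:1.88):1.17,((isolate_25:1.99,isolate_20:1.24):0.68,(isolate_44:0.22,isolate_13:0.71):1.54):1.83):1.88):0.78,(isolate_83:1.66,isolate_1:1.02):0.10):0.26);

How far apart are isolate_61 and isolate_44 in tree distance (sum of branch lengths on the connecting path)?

The path runs isolate_61 → … → MRCA → … → isolate_44; the MRCA is the root of the tree.
Branch lengths along that path: 0.48 + 1.72 + 0.10 + 1.66 + 0.26 + 0.78 + 1.88 + 1.83 + 1.54 + 0.22 = 10.47.

10.47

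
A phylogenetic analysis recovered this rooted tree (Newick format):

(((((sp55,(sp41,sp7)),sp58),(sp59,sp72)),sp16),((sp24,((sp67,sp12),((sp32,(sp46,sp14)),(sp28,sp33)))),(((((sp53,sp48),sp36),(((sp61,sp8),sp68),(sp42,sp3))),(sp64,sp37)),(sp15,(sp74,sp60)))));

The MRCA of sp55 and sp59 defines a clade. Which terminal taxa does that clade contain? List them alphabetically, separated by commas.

sp41, sp55, sp58, sp59, sp7, sp72

Tracing sp55: it sits inside (sp55,(sp41,sp7)).
Tracing sp59: it sits inside (sp59,sp72).
The smallest clade enclosing both is (((sp55,(sp41,sp7)),sp58),(sp59,sp72)); the answer is its 6 terminal taxa in alphabetical order.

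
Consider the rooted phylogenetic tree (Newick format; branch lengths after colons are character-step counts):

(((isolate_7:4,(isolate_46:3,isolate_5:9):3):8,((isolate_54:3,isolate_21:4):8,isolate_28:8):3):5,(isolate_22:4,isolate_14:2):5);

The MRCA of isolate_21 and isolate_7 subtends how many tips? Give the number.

6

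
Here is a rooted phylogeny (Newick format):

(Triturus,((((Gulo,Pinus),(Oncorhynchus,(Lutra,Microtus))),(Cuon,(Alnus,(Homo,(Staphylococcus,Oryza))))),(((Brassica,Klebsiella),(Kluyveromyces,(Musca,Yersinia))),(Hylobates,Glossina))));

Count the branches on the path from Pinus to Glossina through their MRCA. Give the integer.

7

The MRCA of Pinus and Glossina is the node subtending ((((Gulo,Pinus),(Oncorhynchus,(Lutra,Microtus))),(Cuon,(Alnus,(Homo,(Staphylococcus,Oryza))))),(((Brassica,Klebsiella),(Kluyveromyces,(Musca,Yersinia))),(Hylobates,Glossina))).
From Pinus up to that node: 4 branches. From Glossina up to the same node: 3 branches. Total: 4 + 3 = 7.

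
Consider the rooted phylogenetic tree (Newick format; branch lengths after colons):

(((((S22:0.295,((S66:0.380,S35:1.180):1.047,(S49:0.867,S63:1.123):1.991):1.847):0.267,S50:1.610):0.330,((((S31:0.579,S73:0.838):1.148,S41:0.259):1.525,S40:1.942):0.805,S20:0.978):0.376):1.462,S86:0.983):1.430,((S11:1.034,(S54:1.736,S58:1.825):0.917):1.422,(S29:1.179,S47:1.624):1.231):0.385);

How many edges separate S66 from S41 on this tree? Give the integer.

9

The MRCA of S66 and S41 is the node subtending (((S22,((S66,S35),(S49,S63))),S50),((((S31,S73),S41),S40),S20)).
From S66 up to that node: 5 branches. From S41 up to the same node: 4 branches. Total: 5 + 4 = 9.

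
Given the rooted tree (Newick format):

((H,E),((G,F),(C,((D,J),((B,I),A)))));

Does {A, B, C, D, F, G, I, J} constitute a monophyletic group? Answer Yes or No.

Yes

The most recent common ancestor of these taxa subtends ((G,F),(C,((D,J),((B,I),A)))).
That clade has exactly 8 tips — every listed taxon and nothing else — so the group is monophyletic.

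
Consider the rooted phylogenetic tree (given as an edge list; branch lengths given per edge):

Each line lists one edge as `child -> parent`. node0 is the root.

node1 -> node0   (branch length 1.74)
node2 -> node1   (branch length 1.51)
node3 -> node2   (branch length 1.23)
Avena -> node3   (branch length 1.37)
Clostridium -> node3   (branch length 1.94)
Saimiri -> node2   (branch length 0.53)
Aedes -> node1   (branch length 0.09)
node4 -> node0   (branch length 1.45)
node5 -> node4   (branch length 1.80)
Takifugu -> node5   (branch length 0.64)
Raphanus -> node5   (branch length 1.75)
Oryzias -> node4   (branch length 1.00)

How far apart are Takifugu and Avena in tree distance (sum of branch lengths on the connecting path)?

The path runs Takifugu → … → MRCA → … → Avena; the MRCA is the root of the tree.
Branch lengths along that path: 0.64 + 1.80 + 1.45 + 1.74 + 1.51 + 1.23 + 1.37 = 9.74.

9.74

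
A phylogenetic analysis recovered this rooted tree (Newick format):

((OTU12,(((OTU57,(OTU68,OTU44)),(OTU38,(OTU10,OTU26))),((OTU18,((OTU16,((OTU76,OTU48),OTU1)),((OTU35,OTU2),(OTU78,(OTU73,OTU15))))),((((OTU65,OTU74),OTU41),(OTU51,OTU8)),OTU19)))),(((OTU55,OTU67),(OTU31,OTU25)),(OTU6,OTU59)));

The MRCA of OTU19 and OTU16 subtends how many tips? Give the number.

16

The MRCA of OTU19 and OTU16 is the node subtending ((OTU18,((OTU16,((OTU76,OTU48),OTU1)),((OTU35,OTU2),(OTU78,(OTU73,OTU15))))),((((OTU65,OTU74),OTU41),(OTU51,OTU8)),OTU19)).
That clade contains 16 terminal taxa: OTU1, OTU15, OTU16, OTU18, OTU19, OTU2, OTU35, OTU41, OTU48, OTU51, OTU65, OTU73, OTU74, OTU76, OTU78, OTU8.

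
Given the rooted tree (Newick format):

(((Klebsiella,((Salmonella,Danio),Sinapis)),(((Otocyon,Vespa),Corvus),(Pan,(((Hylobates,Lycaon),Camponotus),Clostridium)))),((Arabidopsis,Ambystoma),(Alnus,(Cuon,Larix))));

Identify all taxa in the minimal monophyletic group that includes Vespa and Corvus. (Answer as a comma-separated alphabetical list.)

Tracing Vespa: it sits inside (Otocyon,Vespa).
Tracing Corvus: it sits inside ((Otocyon,Vespa),Corvus).
The smallest clade enclosing both is ((Otocyon,Vespa),Corvus); the answer is its 3 terminal taxa in alphabetical order.

Corvus, Otocyon, Vespa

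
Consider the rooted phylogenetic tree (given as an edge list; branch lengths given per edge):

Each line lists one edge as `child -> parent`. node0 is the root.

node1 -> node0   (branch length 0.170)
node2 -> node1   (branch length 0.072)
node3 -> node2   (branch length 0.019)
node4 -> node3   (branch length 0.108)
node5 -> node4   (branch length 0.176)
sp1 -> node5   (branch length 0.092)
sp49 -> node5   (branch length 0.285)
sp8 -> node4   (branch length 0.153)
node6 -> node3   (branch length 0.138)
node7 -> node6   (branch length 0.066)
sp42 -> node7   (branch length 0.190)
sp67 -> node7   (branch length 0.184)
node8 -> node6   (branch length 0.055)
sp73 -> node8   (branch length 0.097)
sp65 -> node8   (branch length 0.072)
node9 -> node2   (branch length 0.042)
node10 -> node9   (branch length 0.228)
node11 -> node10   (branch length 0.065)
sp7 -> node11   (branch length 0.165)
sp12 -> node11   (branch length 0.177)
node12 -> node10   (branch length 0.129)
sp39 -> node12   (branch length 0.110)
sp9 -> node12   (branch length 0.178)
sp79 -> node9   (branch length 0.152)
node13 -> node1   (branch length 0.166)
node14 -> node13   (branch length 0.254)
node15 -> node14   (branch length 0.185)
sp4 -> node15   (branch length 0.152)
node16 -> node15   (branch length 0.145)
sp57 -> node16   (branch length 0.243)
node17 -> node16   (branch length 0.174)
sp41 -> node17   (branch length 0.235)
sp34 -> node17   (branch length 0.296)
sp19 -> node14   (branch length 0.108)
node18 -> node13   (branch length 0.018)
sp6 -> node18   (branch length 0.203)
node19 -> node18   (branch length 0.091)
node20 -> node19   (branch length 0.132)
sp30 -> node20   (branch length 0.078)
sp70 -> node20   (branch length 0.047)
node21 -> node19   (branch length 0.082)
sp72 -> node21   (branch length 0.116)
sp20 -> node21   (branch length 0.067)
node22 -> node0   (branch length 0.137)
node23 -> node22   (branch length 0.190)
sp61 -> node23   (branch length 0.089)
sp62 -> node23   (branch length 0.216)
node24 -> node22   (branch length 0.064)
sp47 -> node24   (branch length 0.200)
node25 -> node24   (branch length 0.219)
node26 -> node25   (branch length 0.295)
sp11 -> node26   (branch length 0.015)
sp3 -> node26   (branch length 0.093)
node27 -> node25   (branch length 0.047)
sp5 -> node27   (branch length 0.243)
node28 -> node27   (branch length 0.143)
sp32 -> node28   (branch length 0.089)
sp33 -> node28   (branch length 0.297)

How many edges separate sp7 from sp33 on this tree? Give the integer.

The MRCA of sp7 and sp33 is the root of the tree.
From sp7 up to that node: 6 branches. From sp33 up to the same node: 6 branches. Total: 6 + 6 = 12.

12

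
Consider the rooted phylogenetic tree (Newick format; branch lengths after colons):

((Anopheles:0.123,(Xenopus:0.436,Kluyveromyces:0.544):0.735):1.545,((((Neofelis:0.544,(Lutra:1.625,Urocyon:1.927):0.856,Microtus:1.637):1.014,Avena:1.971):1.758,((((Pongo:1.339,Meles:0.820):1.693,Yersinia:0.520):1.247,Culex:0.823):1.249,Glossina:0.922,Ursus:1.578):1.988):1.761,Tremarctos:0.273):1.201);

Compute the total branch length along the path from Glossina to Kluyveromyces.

The path runs Glossina → … → MRCA → … → Kluyveromyces; the MRCA is the root of the tree.
Branch lengths along that path: 0.922 + 1.988 + 1.761 + 1.201 + 1.545 + 0.735 + 0.544 = 8.696.

8.696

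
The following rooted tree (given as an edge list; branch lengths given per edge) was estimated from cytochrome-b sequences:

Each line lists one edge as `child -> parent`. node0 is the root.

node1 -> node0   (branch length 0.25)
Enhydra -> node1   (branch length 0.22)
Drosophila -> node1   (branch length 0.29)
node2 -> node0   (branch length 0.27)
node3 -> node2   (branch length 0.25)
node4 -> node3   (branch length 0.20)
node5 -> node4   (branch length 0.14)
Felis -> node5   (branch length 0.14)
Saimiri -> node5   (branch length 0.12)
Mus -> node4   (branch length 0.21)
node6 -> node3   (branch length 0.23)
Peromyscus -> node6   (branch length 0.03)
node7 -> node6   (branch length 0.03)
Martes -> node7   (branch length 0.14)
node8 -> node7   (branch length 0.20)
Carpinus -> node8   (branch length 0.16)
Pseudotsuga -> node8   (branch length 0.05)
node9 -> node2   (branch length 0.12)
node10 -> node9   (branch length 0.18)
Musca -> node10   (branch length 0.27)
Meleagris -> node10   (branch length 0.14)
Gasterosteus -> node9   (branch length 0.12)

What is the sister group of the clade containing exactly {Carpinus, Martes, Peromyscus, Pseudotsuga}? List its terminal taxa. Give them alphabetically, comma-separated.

The clade containing exactly {Carpinus, Martes, Peromyscus, Pseudotsuga} attaches to the tree at the node subtending (((Felis,Saimiri),Mus),(Peromyscus,(Martes,(Carpinus,Pseudotsuga)))).
The other lineage descending from that same node — the sister group — is ((Felis,Saimiri),Mus); its 3 tips in alphabetical order are the answer.

Felis, Mus, Saimiri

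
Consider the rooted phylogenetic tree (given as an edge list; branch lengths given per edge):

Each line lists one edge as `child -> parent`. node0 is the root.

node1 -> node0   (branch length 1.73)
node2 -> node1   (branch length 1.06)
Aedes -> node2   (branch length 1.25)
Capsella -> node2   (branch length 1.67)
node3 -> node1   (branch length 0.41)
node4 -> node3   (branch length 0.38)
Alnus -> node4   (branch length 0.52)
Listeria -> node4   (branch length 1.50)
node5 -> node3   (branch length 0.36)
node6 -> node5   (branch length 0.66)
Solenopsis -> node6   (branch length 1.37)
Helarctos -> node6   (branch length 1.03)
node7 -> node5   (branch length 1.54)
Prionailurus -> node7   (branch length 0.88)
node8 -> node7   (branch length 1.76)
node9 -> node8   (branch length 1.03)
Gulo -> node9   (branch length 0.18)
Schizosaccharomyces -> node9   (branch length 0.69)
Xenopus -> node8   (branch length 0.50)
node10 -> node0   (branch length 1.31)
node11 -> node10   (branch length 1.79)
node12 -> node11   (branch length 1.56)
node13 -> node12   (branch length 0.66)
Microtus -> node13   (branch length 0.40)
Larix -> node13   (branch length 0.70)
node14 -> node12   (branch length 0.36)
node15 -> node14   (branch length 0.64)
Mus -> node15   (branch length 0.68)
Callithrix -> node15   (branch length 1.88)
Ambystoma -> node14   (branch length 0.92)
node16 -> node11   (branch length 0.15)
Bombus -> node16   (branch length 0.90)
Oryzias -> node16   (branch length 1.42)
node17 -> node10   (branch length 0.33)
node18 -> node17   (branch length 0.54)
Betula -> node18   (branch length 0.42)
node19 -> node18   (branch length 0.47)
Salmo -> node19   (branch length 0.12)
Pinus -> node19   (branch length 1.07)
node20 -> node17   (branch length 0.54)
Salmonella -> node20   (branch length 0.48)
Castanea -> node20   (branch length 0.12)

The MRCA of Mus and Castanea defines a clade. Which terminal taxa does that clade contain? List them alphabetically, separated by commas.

Ambystoma, Betula, Bombus, Callithrix, Castanea, Larix, Microtus, Mus, Oryzias, Pinus, Salmo, Salmonella

Tracing Mus: it sits inside (Mus,Callithrix).
Tracing Castanea: it sits inside (Salmonella,Castanea).
The smallest clade enclosing both is ((((Microtus,Larix),((Mus,Callithrix),Ambystoma)),(Bombus,Oryzias)),((Betula,(Salmo,Pinus)),(Salmonella,Castanea))); the answer is its 12 terminal taxa in alphabetical order.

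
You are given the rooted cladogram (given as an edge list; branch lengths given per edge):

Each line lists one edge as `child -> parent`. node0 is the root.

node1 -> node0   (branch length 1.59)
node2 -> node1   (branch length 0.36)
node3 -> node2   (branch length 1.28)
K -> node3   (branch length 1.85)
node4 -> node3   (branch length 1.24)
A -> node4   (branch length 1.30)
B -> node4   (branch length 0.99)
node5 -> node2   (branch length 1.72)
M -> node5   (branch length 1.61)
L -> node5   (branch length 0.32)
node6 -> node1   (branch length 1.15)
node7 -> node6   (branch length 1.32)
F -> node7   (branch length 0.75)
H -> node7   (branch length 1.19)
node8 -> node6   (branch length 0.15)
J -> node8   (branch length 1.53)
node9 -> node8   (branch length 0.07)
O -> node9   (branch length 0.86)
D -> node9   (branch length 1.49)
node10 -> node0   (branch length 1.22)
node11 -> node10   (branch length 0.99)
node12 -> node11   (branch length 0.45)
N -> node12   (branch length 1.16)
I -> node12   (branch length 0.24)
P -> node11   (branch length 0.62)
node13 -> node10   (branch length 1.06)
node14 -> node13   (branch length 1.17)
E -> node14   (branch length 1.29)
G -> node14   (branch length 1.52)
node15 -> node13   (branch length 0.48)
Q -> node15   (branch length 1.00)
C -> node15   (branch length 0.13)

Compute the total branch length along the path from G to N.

The path runs G → … → MRCA → … → N; the MRCA is the node subtending (((N,I),P),((E,G),(Q,C))).
Branch lengths along that path: 1.52 + 1.17 + 1.06 + 0.99 + 0.45 + 1.16 = 6.35.

6.35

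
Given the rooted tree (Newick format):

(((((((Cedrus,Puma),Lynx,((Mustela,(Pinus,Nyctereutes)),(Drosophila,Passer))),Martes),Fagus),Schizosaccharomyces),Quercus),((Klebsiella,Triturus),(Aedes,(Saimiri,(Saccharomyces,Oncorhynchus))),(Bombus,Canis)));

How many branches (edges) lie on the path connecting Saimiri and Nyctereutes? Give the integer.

13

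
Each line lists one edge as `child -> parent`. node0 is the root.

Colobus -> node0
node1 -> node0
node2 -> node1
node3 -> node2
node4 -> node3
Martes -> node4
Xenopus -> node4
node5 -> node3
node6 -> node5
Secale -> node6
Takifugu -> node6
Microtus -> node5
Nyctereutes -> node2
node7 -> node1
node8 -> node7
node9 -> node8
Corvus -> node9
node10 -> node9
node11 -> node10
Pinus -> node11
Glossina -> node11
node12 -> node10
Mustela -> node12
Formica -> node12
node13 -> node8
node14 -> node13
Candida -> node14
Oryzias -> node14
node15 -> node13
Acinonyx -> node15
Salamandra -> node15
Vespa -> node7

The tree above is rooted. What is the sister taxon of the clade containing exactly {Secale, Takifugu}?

Microtus

The clade containing exactly {Secale, Takifugu} attaches to the tree at the node subtending ((Secale,Takifugu),Microtus).
The other lineage descending from that same node — the sister group — is the single tip Microtus.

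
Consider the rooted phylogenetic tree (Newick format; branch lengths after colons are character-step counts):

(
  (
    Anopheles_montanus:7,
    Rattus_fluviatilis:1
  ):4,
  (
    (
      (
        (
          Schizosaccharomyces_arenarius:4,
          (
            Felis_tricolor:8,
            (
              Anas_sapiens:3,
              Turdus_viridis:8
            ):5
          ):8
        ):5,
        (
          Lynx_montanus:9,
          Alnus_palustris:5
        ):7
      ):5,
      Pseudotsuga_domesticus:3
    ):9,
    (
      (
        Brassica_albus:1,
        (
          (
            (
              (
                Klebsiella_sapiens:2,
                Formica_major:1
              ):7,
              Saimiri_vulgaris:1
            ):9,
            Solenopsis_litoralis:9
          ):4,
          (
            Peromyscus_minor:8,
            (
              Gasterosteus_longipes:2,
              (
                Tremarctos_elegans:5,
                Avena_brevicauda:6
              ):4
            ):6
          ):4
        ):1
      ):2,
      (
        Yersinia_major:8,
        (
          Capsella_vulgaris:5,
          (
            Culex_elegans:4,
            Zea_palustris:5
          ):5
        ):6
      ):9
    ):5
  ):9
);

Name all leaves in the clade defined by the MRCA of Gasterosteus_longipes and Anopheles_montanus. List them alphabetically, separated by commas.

Tracing Gasterosteus_longipes: it sits inside (Gasterosteus_longipes,(Tremarctos_elegans,Avena_brevicauda)).
Tracing Anopheles_montanus: it sits inside (Anopheles_montanus,Rattus_fluviatilis).
The smallest clade enclosing both is the whole tree (their MRCA is the root), so the answer is all 22 tips in alphabetical order.

Alnus_palustris, Anas_sapiens, Anopheles_montanus, Avena_brevicauda, Brassica_albus, Capsella_vulgaris, Culex_elegans, Felis_tricolor, Formica_major, Gasterosteus_longipes, Klebsiella_sapiens, Lynx_montanus, Peromyscus_minor, Pseudotsuga_domesticus, Rattus_fluviatilis, Saimiri_vulgaris, Schizosaccharomyces_arenarius, Solenopsis_litoralis, Tremarctos_elegans, Turdus_viridis, Yersinia_major, Zea_palustris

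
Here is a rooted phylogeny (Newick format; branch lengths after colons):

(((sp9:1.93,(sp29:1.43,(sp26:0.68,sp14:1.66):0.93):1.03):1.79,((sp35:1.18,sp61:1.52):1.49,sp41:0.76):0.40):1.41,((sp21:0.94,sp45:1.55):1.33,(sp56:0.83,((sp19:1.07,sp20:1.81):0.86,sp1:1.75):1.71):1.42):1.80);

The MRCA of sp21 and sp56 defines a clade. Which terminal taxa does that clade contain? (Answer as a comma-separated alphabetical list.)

sp1, sp19, sp20, sp21, sp45, sp56

Tracing sp21: it sits inside (sp21,sp45).
Tracing sp56: it sits inside (sp56,((sp19,sp20),sp1)).
The smallest clade enclosing both is ((sp21,sp45),(sp56,((sp19,sp20),sp1))); the answer is its 6 terminal taxa in alphabetical order.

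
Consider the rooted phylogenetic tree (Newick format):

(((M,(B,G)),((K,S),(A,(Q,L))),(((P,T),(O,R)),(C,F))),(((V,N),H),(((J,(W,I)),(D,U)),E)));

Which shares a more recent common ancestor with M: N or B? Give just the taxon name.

The MRCA of M and B subtends (M,(B,G)) (3 taxa).
The MRCA of M and N is the root, subtending the entire tree (23 taxa).
The first is nested inside the second, so M shares a more recent common ancestor with B.

B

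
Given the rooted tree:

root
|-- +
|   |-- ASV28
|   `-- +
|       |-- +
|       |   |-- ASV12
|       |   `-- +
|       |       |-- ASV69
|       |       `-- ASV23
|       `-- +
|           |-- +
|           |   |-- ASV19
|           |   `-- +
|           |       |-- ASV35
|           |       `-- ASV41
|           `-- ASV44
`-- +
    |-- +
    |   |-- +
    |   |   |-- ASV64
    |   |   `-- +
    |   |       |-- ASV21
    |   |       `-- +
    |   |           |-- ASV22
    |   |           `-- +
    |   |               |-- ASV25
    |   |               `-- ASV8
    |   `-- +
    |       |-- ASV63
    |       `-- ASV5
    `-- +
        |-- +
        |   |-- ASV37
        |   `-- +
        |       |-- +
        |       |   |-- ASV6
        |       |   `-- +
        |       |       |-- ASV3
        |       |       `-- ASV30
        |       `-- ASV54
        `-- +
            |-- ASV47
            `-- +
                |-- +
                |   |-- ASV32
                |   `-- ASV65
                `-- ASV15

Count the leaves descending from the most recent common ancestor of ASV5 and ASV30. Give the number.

The MRCA of ASV5 and ASV30 is the node subtending (((ASV64,(ASV21,(ASV22,(ASV25,ASV8)))),(ASV63,ASV5)),((ASV37,((ASV6,(ASV3,ASV30)),ASV54)),(ASV47,((ASV32,ASV65),ASV15)))).
That clade contains 16 terminal taxa: ASV15, ASV21, ASV22, ASV25, ASV3, ASV30, ASV32, ASV37, ASV47, ASV5, ASV54, ASV6, ASV63, ASV64, ASV65, ASV8.

16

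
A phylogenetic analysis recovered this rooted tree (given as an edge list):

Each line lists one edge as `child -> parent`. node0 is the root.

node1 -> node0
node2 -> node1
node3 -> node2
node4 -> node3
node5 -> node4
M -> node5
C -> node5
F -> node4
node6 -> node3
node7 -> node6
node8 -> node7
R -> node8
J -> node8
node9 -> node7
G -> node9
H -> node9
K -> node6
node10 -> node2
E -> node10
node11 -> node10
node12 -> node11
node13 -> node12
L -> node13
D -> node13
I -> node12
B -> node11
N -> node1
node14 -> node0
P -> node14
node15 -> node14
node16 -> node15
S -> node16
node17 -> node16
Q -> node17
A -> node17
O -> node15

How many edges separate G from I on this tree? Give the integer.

9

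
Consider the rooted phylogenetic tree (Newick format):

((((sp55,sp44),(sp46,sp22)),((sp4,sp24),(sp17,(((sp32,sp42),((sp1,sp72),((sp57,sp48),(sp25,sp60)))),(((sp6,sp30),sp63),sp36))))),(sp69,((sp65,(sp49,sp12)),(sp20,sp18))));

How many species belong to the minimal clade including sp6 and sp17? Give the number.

The MRCA of sp6 and sp17 is the node subtending (sp17,(((sp32,sp42),((sp1,sp72),((sp57,sp48),(sp25,sp60)))),(((sp6,sp30),sp63),sp36))).
That clade contains 13 terminal taxa: sp1, sp17, sp25, sp30, sp32, sp36, sp42, sp48, sp57, sp6, sp60, sp63, sp72.

13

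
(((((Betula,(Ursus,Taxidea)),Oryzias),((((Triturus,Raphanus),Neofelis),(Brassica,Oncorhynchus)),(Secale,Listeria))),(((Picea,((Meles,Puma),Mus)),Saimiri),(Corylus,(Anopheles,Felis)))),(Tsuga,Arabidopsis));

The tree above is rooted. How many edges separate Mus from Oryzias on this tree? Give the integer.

8

The MRCA of Mus and Oryzias is the node subtending ((((Betula,(Ursus,Taxidea)),Oryzias),((((Triturus,Raphanus),Neofelis),(Brassica,Oncorhynchus)),(Secale,Listeria))),(((Picea,((Meles,Puma),Mus)),Saimiri),(Corylus,(Anopheles,Felis)))).
From Mus up to that node: 5 branches. From Oryzias up to the same node: 3 branches. Total: 5 + 3 = 8.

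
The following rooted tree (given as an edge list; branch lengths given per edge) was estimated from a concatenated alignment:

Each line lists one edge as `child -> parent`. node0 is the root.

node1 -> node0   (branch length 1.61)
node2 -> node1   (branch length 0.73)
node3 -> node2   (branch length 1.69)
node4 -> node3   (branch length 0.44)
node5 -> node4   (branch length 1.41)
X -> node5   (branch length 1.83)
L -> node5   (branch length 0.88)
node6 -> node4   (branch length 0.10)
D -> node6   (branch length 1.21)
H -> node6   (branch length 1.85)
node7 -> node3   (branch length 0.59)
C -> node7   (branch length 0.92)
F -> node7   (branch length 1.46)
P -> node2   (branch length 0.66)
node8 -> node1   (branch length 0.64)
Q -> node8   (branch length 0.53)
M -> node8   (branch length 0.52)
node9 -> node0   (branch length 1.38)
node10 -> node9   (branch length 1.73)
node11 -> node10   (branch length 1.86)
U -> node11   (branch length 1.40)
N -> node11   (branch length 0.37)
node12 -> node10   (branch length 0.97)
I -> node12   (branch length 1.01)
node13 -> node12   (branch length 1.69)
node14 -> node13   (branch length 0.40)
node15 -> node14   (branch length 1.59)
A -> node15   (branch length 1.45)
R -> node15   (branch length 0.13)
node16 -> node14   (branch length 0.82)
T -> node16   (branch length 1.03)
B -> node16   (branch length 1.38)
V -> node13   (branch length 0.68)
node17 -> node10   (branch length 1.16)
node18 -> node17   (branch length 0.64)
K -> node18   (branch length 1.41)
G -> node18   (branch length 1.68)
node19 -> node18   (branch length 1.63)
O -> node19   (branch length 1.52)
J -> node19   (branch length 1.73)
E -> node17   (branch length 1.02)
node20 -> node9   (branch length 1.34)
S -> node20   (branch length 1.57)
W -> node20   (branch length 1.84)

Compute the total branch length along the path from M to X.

7.26

The path runs M → … → MRCA → … → X; the MRCA is the node subtending (((((X,L),(D,H)),(C,F)),P),(Q,M)).
Branch lengths along that path: 0.52 + 0.64 + 0.73 + 1.69 + 0.44 + 1.41 + 1.83 = 7.26.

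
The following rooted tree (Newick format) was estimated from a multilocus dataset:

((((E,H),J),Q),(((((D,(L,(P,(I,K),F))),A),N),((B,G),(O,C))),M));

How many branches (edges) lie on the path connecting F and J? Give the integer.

11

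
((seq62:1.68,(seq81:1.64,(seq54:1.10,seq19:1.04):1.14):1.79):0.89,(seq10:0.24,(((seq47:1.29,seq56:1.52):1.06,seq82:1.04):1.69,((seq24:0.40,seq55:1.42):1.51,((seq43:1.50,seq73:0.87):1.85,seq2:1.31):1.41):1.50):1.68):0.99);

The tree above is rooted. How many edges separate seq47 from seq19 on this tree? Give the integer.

9

The MRCA of seq47 and seq19 is the root of the tree.
From seq47 up to that node: 5 branches. From seq19 up to the same node: 4 branches. Total: 5 + 4 = 9.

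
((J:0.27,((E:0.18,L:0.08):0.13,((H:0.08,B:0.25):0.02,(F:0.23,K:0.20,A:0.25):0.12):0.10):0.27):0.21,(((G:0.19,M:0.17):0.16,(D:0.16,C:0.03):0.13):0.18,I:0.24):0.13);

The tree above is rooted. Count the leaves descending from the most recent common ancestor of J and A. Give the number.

8

The MRCA of J and A is the node subtending (J,((E,L),((H,B),(F,K,A)))).
That clade contains 8 terminal taxa: A, B, E, F, H, J, K, L.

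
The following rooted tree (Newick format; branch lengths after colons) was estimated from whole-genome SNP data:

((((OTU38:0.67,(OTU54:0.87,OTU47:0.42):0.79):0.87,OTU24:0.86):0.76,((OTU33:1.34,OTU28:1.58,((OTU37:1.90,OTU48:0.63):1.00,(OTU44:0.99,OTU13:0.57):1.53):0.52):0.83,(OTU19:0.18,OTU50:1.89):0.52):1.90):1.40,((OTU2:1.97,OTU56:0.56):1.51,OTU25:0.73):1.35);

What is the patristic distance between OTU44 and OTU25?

The path runs OTU44 → … → MRCA → … → OTU25; the MRCA is the root of the tree.
Branch lengths along that path: 0.99 + 1.53 + 0.52 + 0.83 + 1.90 + 1.40 + 1.35 + 0.73 = 9.25.

9.25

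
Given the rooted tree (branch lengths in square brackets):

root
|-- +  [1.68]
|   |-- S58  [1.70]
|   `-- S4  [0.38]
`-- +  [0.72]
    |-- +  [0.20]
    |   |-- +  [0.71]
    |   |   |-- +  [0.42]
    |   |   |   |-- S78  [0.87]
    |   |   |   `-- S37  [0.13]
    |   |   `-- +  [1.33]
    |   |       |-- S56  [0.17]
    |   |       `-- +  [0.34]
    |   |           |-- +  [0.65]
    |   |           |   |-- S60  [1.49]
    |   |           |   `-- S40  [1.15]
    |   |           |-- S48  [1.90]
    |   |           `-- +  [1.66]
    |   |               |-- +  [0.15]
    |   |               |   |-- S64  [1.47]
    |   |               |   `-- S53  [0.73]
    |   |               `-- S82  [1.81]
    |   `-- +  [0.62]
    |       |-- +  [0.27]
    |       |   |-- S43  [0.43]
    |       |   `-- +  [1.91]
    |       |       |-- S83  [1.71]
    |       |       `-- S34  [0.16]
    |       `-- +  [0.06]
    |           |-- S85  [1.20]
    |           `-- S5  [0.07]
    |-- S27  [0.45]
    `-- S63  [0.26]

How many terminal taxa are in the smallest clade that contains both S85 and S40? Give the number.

The MRCA of S85 and S40 is the node subtending (((S78,S37),(S56,((S60,S40),S48,((S64,S53),S82)))),((S43,(S83,S34)),(S85,S5))).
That clade contains 14 terminal taxa: S34, S37, S40, S43, S48, S5, S53, S56, S60, S64, S78, S82, S83, S85.

14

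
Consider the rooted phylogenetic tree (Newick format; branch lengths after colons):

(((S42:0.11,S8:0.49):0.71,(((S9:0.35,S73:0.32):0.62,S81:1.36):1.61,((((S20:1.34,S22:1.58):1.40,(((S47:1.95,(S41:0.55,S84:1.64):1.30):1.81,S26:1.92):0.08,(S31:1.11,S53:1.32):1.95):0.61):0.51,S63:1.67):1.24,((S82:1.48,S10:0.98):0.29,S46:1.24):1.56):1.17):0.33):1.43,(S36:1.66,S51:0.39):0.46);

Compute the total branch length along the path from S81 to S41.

10.24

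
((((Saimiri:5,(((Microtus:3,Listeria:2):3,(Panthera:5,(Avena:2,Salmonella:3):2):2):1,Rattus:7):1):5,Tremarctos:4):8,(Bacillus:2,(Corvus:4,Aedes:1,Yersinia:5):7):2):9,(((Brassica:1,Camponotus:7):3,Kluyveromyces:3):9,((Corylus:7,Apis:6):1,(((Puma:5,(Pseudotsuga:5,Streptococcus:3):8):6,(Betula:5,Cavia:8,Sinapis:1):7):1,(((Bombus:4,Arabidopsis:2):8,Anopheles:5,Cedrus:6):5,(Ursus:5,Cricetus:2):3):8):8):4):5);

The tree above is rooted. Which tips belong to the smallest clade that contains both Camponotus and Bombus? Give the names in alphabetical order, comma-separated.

Anopheles, Apis, Arabidopsis, Betula, Bombus, Brassica, Camponotus, Cavia, Cedrus, Corylus, Cricetus, Kluyveromyces, Pseudotsuga, Puma, Sinapis, Streptococcus, Ursus

Tracing Camponotus: it sits inside (Brassica,Camponotus).
Tracing Bombus: it sits inside (Bombus,Arabidopsis).
The smallest clade enclosing both is (((Brassica,Camponotus),Kluyveromyces),((Corylus,Apis),(((Puma,(Pseudotsuga,Streptococcus)),(Betula,Cavia,Sinapis)),(((Bombus,Arabidopsis),Anopheles,Cedrus),(Ursus,Cricetus))))); the answer is its 17 terminal taxa in alphabetical order.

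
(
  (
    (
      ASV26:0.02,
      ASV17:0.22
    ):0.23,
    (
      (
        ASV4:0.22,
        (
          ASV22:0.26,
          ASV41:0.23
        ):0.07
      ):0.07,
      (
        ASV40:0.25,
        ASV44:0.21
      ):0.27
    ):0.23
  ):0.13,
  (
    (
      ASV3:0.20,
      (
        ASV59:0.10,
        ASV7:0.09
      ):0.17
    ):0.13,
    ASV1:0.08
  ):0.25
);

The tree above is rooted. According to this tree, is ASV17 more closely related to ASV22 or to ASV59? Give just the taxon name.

The MRCA of ASV17 and ASV22 subtends ((ASV26,ASV17),((ASV4,(ASV22,ASV41)),(ASV40,ASV44))) (7 taxa).
The MRCA of ASV17 and ASV59 is the root, subtending the entire tree (11 taxa).
The first is nested inside the second, so ASV17 shares a more recent common ancestor with ASV22.

ASV22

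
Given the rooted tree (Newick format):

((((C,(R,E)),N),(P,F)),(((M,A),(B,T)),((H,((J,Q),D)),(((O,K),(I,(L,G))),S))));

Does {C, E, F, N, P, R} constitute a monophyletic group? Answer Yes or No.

The most recent common ancestor of these taxa subtends (((C,(R,E)),N),(P,F)).
That clade has exactly 6 tips — every listed taxon and nothing else — so the group is monophyletic.

Yes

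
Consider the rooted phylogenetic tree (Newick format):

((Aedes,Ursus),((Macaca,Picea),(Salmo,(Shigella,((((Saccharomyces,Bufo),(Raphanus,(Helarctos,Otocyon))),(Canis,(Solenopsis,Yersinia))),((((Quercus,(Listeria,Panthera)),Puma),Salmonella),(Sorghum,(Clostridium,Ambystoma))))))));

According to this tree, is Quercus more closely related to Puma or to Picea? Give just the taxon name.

Puma

The MRCA of Quercus and Puma subtends ((Quercus,(Listeria,Panthera)),Puma) (4 taxa).
The MRCA of Quercus and Picea subtends ((Macaca,Picea),(Salmo,(Shigella,((((Saccharomyces,Bufo),(Raphanus,(Helarctos,Otocyon))),(Canis,(Solenopsis,Yersinia))),((((Quercus,(Listeria,Panthera)),Puma),Salmonella),(Sorghum,(Clostridium,Ambystoma))))))) (20 taxa).
The first is nested inside the second, so Quercus shares a more recent common ancestor with Puma.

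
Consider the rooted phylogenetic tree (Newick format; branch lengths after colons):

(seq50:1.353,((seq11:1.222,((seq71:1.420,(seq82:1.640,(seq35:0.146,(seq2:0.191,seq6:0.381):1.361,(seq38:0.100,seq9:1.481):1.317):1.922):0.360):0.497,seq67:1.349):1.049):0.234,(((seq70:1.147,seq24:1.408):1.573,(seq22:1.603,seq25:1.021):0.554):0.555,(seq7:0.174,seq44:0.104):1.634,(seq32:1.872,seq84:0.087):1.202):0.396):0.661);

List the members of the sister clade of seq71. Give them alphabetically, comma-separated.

seq71 attaches to the tree at the node subtending (seq71,(seq82,(seq35,(seq2,seq6),(seq38,seq9)))).
The other lineage descending from that same node — the sister group — is (seq82,(seq35,(seq2,seq6),(seq38,seq9))); its 6 tips in alphabetical order are the answer.

seq2, seq35, seq38, seq6, seq82, seq9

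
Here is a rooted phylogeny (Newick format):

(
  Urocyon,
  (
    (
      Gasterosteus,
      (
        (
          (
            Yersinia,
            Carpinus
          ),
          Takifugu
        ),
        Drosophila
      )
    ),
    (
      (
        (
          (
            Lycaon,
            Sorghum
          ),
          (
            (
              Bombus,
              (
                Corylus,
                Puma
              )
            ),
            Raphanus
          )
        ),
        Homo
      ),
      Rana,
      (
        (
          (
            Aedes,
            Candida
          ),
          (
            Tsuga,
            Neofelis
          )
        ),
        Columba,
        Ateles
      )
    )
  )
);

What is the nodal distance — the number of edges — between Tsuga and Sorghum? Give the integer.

8

The MRCA of Tsuga and Sorghum is the node subtending ((((Lycaon,Sorghum),((Bombus,(Corylus,Puma)),Raphanus)),Homo),Rana,(((Aedes,Candida),(Tsuga,Neofelis)),Columba,Ateles)).
From Tsuga up to that node: 4 branches. From Sorghum up to the same node: 4 branches. Total: 4 + 4 = 8.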